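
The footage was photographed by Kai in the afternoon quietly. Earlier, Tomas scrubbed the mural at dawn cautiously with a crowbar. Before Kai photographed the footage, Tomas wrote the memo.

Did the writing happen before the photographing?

yes

The narrative orders the writing before the photographing.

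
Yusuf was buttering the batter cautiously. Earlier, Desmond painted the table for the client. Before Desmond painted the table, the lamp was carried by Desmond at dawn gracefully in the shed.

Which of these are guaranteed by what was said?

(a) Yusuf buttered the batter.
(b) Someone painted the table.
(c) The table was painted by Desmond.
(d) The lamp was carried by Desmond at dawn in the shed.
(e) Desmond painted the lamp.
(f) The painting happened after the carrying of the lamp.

(b), (c), (d), (f)

(a) Not entailed — 'was buttering' is progressive on an accomplishment; it does not entail the completed 'buttered'.
(b) Entailed — this follows by dropping conjuncts from the painting event's description.
(c) Entailed — dropping 'for the client' leaves a sub-description the original still satisfies.
(d) Entailed — the original entails any weakening of itself; this just drops 'gracefully'.
(e) Not entailed — Desmond painted the table, not the lamp; the lamp belongs to the carrying event.
(f) Entailed — the narrative places the carrying before the painting.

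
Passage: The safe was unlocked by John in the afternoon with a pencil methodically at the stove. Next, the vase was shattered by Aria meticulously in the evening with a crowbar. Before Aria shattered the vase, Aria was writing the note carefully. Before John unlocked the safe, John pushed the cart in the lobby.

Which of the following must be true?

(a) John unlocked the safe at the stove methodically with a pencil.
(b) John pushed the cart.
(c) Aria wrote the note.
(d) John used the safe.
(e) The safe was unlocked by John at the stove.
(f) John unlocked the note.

(a) Entailed — every conjunct here is already in the original unlocking event.
(b) Entailed — every conjunct here is already in the original pushing event.
(c) Not entailed — 'was writing' is progressive on an accomplishment; it does not entail the completed 'wrote'.
(d) Not entailed — the safe is the patient, not an instrument — John used a pencil.
(e) Entailed — the original entails any weakening of itself; this just drops 'methodically', 'with a pencil', 'in the afternoon'.
(f) Not entailed — John unlocked the safe, not the note; the note belongs to the writing event.

(a), (b), (e)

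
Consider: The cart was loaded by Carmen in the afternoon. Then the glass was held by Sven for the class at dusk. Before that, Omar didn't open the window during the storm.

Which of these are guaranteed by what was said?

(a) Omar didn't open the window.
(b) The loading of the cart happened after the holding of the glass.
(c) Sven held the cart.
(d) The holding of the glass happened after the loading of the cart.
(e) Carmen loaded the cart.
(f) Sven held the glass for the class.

(a) Not entailed — dropping 'during the storm' under negation is not valid — the original leaves open that Omar opened the window some other way.
(b) Not entailed — the narrative places the loading before the holding, not after.
(c) Not entailed — Sven held the glass, not the cart; the cart belongs to the loading event.
(d) Entailed — the narrative places the loading before the holding.
(e) Entailed — the original entails any weakening of itself; this just drops 'in the afternoon'.
(f) Entailed — dropping 'at dusk' leaves a sub-description the original still satisfies.

(d), (e), (f)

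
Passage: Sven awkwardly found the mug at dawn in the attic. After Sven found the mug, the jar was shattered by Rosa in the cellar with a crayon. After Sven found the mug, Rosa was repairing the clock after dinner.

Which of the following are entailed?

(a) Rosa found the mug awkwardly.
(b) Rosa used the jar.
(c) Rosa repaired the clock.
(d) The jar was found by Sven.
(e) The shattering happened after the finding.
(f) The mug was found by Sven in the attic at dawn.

(e), (f)

(a) Not entailed — the passage has Sven finding the mug, not Rosa.
(b) Not entailed — the jar is the patient, not an instrument — Rosa used a crayon.
(c) Not entailed — 'was repairing' is progressive on an accomplishment; it does not entail the completed 'repaired'.
(d) Not entailed — Sven found the mug, not the jar; the jar belongs to the shattering event.
(e) Entailed — the narrative places the finding before the shattering.
(f) Entailed — dropping 'awkwardly' leaves a sub-description the original still satisfies.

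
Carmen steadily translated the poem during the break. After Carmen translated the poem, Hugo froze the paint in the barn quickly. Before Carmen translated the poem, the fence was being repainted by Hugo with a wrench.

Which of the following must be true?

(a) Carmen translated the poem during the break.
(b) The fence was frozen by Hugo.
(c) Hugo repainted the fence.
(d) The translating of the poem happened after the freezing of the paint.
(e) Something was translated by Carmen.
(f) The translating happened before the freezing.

(a), (e), (f)

(a) Entailed — every conjunct here is already in the original translating event.
(b) Not entailed — Hugo froze the paint, not the fence; the fence belongs to the repainting event.
(c) Not entailed — 'was repainting' is progressive on an accomplishment; it does not entail the completed 'repainted'.
(d) Not entailed — the narrative places the translating before the freezing, not after.
(e) Entailed — every conjunct here is already in the original translating event.
(f) Entailed — the narrative places the translating before the freezing.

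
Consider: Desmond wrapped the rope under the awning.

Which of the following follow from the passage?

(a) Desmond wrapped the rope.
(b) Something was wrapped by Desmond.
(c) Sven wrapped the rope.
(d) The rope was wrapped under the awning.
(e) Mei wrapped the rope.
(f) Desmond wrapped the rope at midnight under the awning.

(a) Entailed — this follows by dropping conjuncts from the wrapping event's description.
(b) Entailed — dropping 'under the awning' and generalizing the patient leaves a sub-description the original still satisfies.
(c) Not entailed — the passage has Desmond wrapping the rope, not Sven.
(d) Entailed — this follows by dropping conjuncts from the wrapping event's description.
(e) Not entailed — the passage has Desmond wrapping the rope, not Mei.
(f) Not entailed — 'at midnight' adds information not in the original event.

(a), (b), (d)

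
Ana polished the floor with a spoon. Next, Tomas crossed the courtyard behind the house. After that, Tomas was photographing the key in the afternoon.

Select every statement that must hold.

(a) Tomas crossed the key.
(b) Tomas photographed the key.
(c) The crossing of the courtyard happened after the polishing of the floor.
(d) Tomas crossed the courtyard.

(a) Not entailed — Tomas crossed the courtyard, not the key; the key belongs to the photographing event.
(b) Not entailed — 'was photographing' is progressive on an accomplishment; it does not entail the completed 'photographed'.
(c) Entailed — the narrative places the polishing before the crossing.
(d) Entailed — dropping 'behind the house' leaves a sub-description the original still satisfies.

(c), (d)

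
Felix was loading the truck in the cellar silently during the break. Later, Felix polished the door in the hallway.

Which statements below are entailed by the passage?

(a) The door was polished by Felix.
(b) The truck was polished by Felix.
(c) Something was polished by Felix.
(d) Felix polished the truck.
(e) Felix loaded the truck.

(a), (c)

(a) Entailed — the original entails any weakening of itself; this just drops 'in the hallway'.
(b) Not entailed — Felix polished the door, not the truck; the truck belongs to the loading event.
(c) Entailed — dropping 'in the hallway' and generalizing the patient leaves a sub-description the original still satisfies.
(d) Not entailed — Felix polished the door, not the truck; the truck belongs to the loading event.
(e) Not entailed — 'was loading' is progressive on an accomplishment; it does not entail the completed 'loaded'.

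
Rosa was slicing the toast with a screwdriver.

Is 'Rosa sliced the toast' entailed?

'was slicing' is progressive; for an accomplishment like 'slice the toast', it doesn't entail completion.

no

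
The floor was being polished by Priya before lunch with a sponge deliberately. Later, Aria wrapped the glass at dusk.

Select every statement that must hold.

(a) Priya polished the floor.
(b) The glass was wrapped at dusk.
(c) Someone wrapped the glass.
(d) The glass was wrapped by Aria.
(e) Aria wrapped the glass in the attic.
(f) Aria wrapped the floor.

(a), (b), (c), (d)

(a) Entailed — 'polish' is an activity; 'was polishing' entails that some polishing happened, so 'polished' holds.
(b) Entailed — generalizing the agent leaves a sub-description the original still satisfies.
(c) Entailed — the original entails any weakening of itself; this just drops 'at dusk' and generalizes the agent.
(d) Entailed — this follows by dropping conjuncts from the wrapping event's description.
(e) Not entailed — 'in the attic' adds information not in the original event.
(f) Not entailed — Aria wrapped the glass, not the floor; the floor belongs to the polishing event.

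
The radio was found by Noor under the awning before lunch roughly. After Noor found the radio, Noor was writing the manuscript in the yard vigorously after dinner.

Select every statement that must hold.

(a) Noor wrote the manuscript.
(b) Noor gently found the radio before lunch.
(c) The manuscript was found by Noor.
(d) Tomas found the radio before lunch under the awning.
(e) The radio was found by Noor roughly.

(e)

(a) Not entailed — 'was writing' is progressive on an accomplishment; it does not entail the completed 'wrote'.
(b) Not entailed — 'gently' adds a manner not in (and inconsistent with) the original.
(c) Not entailed — Noor found the radio, not the manuscript; the manuscript belongs to the writing event.
(d) Not entailed — the passage has Noor finding the radio, not Tomas.
(e) Entailed — the original entails any weakening of itself; this just drops 'before lunch', 'under the awning'.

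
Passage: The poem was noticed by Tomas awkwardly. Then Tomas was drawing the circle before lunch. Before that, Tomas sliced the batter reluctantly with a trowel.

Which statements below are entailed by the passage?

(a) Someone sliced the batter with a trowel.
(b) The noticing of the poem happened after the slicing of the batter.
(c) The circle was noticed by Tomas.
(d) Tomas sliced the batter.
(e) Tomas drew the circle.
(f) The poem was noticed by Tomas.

(a), (d), (f)

(a) Entailed — the original entails any weakening of itself; this just drops 'reluctantly' and generalizes the agent.
(b) Not entailed — the narrative doesn't order the slicing relative to the noticing.
(c) Not entailed — Tomas noticed the poem, not the circle; the circle belongs to the drawing event.
(d) Entailed — every conjunct here is already in the original slicing event.
(e) Not entailed — 'was drawing' is progressive on an accomplishment; it does not entail the completed 'drew'.
(f) Entailed — every conjunct here is already in the original noticing event.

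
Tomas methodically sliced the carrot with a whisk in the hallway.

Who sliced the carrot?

Tomas

'Tomas' marks the agent of the slicing event.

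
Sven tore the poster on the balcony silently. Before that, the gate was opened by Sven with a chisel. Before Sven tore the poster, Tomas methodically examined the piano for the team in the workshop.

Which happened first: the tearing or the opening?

the opening

The connectives place the opening before the tearing.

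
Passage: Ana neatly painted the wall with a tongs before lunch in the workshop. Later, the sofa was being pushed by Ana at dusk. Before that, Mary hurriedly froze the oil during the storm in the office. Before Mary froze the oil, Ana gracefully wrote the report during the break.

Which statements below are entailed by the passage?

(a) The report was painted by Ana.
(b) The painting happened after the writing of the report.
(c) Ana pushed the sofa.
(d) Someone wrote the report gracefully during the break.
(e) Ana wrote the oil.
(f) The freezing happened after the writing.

(c), (d), (f)

(a) Not entailed — Ana painted the wall, not the report; the report belongs to the writing event.
(b) Not entailed — the narrative doesn't order the writing relative to the painting.
(c) Entailed — 'push' is an activity; 'was pushing' entails that some pushing happened, so 'pushed' holds.
(d) Entailed — generalizing the agent leaves a sub-description the original still satisfies.
(e) Not entailed — Ana wrote the report, not the oil; the oil belongs to the freezing event.
(f) Entailed — the narrative places the writing before the freezing.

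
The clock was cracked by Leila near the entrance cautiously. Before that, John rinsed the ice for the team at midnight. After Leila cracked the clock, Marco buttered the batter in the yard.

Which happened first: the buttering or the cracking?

The connectives place the cracking before the buttering.

the cracking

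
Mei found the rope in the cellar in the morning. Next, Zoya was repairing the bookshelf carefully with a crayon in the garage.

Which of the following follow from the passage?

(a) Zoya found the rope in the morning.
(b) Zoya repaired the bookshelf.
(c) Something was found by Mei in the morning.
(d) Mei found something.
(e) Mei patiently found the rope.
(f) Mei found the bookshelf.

(c), (d)

(a) Not entailed — the passage has Mei finding the rope, not Zoya.
(b) Not entailed — 'was repairing' is progressive on an accomplishment; it does not entail the completed 'repaired'.
(c) Entailed — the original entails any weakening of itself; this just drops 'in the cellar' and generalizes the patient.
(d) Entailed — dropping 'in the morning', 'in the cellar' and generalizing the patient leaves a sub-description the original still satisfies.
(e) Not entailed — 'patiently' adds information not in the original event.
(f) Not entailed — Mei found the rope, not the bookshelf; the bookshelf belongs to the repairing event.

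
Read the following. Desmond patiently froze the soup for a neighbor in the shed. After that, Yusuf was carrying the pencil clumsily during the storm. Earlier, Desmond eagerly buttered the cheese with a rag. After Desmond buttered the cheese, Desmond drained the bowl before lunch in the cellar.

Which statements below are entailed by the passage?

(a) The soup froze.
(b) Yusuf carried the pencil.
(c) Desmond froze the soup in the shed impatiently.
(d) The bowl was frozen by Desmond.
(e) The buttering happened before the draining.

(a) Entailed — 'Desmond froze the soup' is causative; it entails the inchoative 'the soup froze'.
(b) Entailed — 'carry' is an activity; 'was carrying' entails that some carrying happened, so 'carried' holds.
(c) Not entailed — 'impatiently' adds a manner not in (and inconsistent with) the original.
(d) Not entailed — Desmond froze the soup, not the bowl; the bowl belongs to the draining event.
(e) Entailed — the narrative places the buttering before the draining.

(a), (b), (e)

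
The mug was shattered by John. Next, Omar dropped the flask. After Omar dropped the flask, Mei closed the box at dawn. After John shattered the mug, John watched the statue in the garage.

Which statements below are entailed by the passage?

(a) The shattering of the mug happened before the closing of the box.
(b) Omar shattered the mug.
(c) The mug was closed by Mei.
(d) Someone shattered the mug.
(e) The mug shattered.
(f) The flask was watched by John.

(a) Entailed — the narrative places the shattering before the closing.
(b) Not entailed — the passage has John shattering the mug, not Omar.
(c) Not entailed — Mei closed the box, not the mug; the mug belongs to the shattering event.
(d) Entailed — every conjunct here is already in the original shattering event.
(e) Entailed — 'John shattered the mug' is causative; it entails the inchoative 'the mug shattered'.
(f) Not entailed — John watched the statue, not the flask; the flask belongs to the dropping event.

(a), (d), (e)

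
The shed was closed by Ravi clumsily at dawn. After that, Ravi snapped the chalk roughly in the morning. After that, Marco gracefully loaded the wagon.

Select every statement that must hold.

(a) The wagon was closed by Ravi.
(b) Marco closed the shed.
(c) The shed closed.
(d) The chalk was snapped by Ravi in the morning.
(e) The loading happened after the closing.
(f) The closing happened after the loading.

(a) Not entailed — Ravi closed the shed, not the wagon; the wagon belongs to the loading event.
(b) Not entailed — the passage has Ravi closing the shed, not Marco.
(c) Entailed — 'Ravi closed the shed' is causative; it entails the inchoative 'the shed closed'.
(d) Entailed — this follows by dropping conjuncts from the snapping event's description.
(e) Entailed — the narrative places the closing before the loading.
(f) Not entailed — the narrative places the closing before the loading, not after.

(c), (d), (e)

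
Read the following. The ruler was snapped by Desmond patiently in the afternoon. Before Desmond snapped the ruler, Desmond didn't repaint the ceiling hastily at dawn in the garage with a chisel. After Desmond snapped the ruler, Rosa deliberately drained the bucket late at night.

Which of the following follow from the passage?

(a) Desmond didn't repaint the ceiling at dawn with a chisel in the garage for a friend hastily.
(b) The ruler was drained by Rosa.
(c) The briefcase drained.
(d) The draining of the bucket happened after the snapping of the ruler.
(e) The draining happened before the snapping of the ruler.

(a), (d)

(a) Entailed — under negation, adding a further restriction is entailed: if no such repainting event occurred, none occurred for a friend either.
(b) Not entailed — Rosa drained the bucket, not the ruler; the ruler belongs to the snapping event.
(c) Not entailed — the bucket is what drained, not the briefcase.
(d) Entailed — the narrative places the snapping before the draining.
(e) Not entailed — the narrative places the snapping before the draining, not after.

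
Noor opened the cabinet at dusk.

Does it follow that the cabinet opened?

'Noor opened the cabinet' is the causative; it entails the inchoative 'the cabinet opened'.

yes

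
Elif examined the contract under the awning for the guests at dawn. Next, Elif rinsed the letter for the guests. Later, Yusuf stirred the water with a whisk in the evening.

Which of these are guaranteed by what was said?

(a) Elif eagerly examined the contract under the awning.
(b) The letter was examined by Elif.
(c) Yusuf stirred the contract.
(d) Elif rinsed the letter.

(d)

(a) Not entailed — 'eagerly' adds information not in the original event.
(b) Not entailed — Elif examined the contract, not the letter; the letter belongs to the rinsing event.
(c) Not entailed — Yusuf stirred the water, not the contract; the contract belongs to the examining event.
(d) Entailed — dropping 'for the guests' leaves a sub-description the original still satisfies.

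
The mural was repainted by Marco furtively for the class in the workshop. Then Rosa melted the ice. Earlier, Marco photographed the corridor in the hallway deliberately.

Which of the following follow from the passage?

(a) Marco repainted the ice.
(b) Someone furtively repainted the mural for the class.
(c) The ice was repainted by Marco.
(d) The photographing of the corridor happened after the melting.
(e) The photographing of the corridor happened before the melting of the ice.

(a) Not entailed — Marco repainted the mural, not the ice; the ice belongs to the melting event.
(b) Entailed — this follows by dropping conjuncts from the repainting event's description.
(c) Not entailed — Marco repainted the mural, not the ice; the ice belongs to the melting event.
(d) Not entailed — the narrative places the photographing before the melting, not after.
(e) Entailed — the narrative places the photographing before the melting.

(b), (e)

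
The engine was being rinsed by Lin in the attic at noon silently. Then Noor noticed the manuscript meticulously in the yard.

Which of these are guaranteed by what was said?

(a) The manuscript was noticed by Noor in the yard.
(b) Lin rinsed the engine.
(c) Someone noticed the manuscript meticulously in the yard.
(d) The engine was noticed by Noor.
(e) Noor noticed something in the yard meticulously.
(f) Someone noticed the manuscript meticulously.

(a), (b), (c), (e), (f)

(a) Entailed — the original entails any weakening of itself; this just drops 'meticulously'.
(b) Entailed — 'rinse' is an activity; 'was rinsing' entails that some rinsing happened, so 'rinsed' holds.
(c) Entailed — every conjunct here is already in the original noticing event.
(d) Not entailed — Noor noticed the manuscript, not the engine; the engine belongs to the rinsing event.
(e) Entailed — every conjunct here is already in the original noticing event.
(f) Entailed — the original entails any weakening of itself; this just drops 'in the yard' and generalizes the agent.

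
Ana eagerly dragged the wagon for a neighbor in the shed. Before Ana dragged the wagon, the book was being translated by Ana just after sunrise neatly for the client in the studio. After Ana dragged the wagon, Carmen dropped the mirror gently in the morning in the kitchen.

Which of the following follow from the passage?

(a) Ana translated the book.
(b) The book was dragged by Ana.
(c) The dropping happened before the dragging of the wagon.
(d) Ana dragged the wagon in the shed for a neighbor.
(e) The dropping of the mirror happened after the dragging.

(a) Not entailed — 'was translating' is progressive on an accomplishment; it does not entail the completed 'translated'.
(b) Not entailed — Ana dragged the wagon, not the book; the book belongs to the translating event.
(c) Not entailed — the narrative places the dragging before the dropping, not after.
(d) Entailed — this follows by dropping conjuncts from the dragging event's description.
(e) Entailed — the narrative places the dragging before the dropping.

(d), (e)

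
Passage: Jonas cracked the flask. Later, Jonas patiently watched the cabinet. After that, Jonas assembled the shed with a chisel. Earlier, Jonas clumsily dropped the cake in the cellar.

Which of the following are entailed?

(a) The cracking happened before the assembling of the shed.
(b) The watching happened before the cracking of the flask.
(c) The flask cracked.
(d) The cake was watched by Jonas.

(a) Entailed — the narrative places the cracking before the assembling.
(b) Not entailed — the narrative places the cracking before the watching, not after.
(c) Entailed — 'Jonas cracked the flask' is causative; it entails the inchoative 'the flask cracked'.
(d) Not entailed — Jonas watched the cabinet, not the cake; the cake belongs to the dropping event.

(a), (c)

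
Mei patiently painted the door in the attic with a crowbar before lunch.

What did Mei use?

a crowbar

'with a crowbar' marks the instrument of the painting event.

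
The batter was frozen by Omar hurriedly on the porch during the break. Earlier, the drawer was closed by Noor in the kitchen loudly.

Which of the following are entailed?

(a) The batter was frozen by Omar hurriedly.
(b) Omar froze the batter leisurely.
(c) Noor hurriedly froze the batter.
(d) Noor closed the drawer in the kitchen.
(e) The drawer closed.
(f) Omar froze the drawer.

(a), (d), (e)

(a) Entailed — every conjunct here is already in the original freezing event.
(b) Not entailed — 'leisurely' adds a manner not in (and inconsistent with) the original.
(c) Not entailed — the passage has Omar freezing the batter, not Noor.
(d) Entailed — this follows by dropping conjuncts from the closing event's description.
(e) Entailed — 'Noor closed the drawer' is causative; it entails the inchoative 'the drawer closed'.
(f) Not entailed — Omar froze the batter, not the drawer; the drawer belongs to the closing event.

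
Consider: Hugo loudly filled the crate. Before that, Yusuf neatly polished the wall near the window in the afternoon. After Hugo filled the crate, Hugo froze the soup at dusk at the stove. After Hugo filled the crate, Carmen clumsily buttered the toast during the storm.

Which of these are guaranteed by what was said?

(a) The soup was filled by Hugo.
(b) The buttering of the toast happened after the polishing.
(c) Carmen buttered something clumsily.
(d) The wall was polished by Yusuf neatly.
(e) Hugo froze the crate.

(a) Not entailed — Hugo filled the crate, not the soup; the soup belongs to the freezing event.
(b) Entailed — the narrative places the polishing before the buttering.
(c) Entailed — this follows by dropping conjuncts from the buttering event's description.
(d) Entailed — the original entails any weakening of itself; this just drops 'near the window', 'in the afternoon'.
(e) Not entailed — Hugo froze the soup, not the crate; the crate belongs to the filling event.

(b), (c), (d)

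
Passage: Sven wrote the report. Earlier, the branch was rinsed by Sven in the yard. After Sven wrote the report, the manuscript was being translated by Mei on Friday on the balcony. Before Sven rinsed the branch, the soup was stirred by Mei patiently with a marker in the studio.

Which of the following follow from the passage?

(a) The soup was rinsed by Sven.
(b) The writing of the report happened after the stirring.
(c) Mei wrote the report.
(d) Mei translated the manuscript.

(a) Not entailed — Sven rinsed the branch, not the soup; the soup belongs to the stirring event.
(b) Entailed — the narrative places the stirring before the writing.
(c) Not entailed — the passage has Sven writing the report, not Mei.
(d) Not entailed — 'was translating' is progressive on an accomplishment; it does not entail the completed 'translated'.

(b)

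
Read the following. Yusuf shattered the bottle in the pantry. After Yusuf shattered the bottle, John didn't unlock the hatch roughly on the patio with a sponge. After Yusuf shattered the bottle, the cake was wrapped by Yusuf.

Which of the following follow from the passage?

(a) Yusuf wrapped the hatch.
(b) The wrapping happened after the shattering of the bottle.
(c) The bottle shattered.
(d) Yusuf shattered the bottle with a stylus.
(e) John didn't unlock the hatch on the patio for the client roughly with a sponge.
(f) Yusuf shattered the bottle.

(a) Not entailed — Yusuf wrapped the cake, not the hatch; the hatch belongs to the unlocking event.
(b) Entailed — the narrative places the shattering before the wrapping.
(c) Entailed — 'Yusuf shattered the bottle' is causative; it entails the inchoative 'the bottle shattered'.
(d) Not entailed — 'with a stylus' adds information not in the original event.
(e) Entailed — under negation, adding a further restriction is entailed: if no such unlocking event occurred, none occurred for the client either.
(f) Entailed — every conjunct here is already in the original shattering event.

(b), (c), (e), (f)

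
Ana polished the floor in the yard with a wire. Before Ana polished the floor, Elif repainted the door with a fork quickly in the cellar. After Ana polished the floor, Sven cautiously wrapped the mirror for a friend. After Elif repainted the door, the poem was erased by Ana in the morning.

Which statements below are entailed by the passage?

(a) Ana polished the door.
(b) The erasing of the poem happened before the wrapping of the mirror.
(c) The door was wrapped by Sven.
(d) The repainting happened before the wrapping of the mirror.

(d)

(a) Not entailed — Ana polished the floor, not the door; the door belongs to the repainting event.
(b) Not entailed — the narrative doesn't order the erasing relative to the wrapping.
(c) Not entailed — Sven wrapped the mirror, not the door; the door belongs to the repainting event.
(d) Entailed — the narrative places the repainting before the wrapping.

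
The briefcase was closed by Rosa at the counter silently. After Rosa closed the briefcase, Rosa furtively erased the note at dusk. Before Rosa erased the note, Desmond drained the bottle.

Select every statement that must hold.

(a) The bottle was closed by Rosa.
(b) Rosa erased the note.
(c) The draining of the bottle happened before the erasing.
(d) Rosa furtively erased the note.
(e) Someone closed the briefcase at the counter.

(a) Not entailed — Rosa closed the briefcase, not the bottle; the bottle belongs to the draining event.
(b) Entailed — every conjunct here is already in the original erasing event.
(c) Entailed — the narrative places the draining before the erasing.
(d) Entailed — this follows by dropping conjuncts from the erasing event's description.
(e) Entailed — every conjunct here is already in the original closing event.

(b), (c), (d), (e)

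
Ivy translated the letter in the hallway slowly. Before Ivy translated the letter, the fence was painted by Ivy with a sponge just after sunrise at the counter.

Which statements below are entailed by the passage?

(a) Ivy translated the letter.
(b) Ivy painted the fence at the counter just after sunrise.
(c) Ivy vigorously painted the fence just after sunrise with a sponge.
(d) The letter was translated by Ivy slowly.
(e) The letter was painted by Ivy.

(a) Entailed — the original entails any weakening of itself; this just drops 'in the hallway', 'slowly'.
(b) Entailed — the original entails any weakening of itself; this just drops 'with a sponge'.
(c) Not entailed — 'vigorously' adds information not in the original event.
(d) Entailed — dropping 'in the hallway' leaves a sub-description the original still satisfies.
(e) Not entailed — Ivy painted the fence, not the letter; the letter belongs to the translating event.

(a), (b), (d)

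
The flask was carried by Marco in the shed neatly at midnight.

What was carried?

'the flask' marks the patient of the carrying event.

the flask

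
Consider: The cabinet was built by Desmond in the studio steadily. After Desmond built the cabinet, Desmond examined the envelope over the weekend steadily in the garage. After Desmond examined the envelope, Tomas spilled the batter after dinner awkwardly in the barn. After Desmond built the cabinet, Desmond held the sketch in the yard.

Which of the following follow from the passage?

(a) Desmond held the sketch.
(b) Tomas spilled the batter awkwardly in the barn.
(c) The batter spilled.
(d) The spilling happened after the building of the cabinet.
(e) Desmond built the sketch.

(a) Entailed — dropping 'in the yard' leaves a sub-description the original still satisfies.
(b) Entailed — every conjunct here is already in the original spilling event.
(c) Entailed — 'Tomas spilled the batter' is causative; it entails the inchoative 'the batter spilled'.
(d) Entailed — the narrative places the building before the spilling.
(e) Not entailed — Desmond built the cabinet, not the sketch; the sketch belongs to the holding event.

(a), (b), (c), (d)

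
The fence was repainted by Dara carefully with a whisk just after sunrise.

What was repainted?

the fence

'the fence' marks the patient of the repainting event.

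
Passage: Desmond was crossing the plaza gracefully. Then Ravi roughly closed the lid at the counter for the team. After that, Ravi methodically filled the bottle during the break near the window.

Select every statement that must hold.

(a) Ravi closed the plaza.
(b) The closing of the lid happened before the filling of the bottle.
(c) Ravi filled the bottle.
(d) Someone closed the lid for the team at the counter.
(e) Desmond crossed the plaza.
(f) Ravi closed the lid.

(a) Not entailed — Ravi closed the lid, not the plaza; the plaza belongs to the crossing event.
(b) Entailed — the narrative places the closing before the filling.
(c) Entailed — the original entails any weakening of itself; this just drops 'near the window', 'during the break', 'methodically'.
(d) Entailed — every conjunct here is already in the original closing event.
(e) Not entailed — 'was crossing' is progressive on an accomplishment; it does not entail the completed 'crossed'.
(f) Entailed — the original entails any weakening of itself; this just drops 'roughly', 'at the counter', 'for the team'.

(b), (c), (d), (f)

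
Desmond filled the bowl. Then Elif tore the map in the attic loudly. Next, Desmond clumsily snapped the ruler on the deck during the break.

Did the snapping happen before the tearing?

The narrative orders the tearing before the snapping.

no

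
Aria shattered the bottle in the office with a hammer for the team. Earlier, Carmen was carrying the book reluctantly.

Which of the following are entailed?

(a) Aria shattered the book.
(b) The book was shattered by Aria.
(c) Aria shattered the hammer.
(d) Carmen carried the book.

(a) Not entailed — Aria shattered the bottle, not the book; the book belongs to the carrying event.
(b) Not entailed — Aria shattered the bottle, not the book; the book belongs to the carrying event.
(c) Not entailed — the hammer is the instrument, not what was shattered.
(d) Entailed — 'carry' is an activity; 'was carrying' entails that some carrying happened, so 'carried' holds.

(d)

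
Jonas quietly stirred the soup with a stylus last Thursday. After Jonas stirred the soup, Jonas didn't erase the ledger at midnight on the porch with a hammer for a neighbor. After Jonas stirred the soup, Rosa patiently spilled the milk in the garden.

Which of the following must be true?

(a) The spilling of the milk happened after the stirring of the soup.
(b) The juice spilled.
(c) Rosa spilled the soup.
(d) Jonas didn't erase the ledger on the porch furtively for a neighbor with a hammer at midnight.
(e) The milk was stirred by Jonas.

(a) Entailed — the narrative places the stirring before the spilling.
(b) Not entailed — the milk is what spilled, not the juice.
(c) Not entailed — Rosa spilled the milk, not the soup; the soup belongs to the stirring event.
(d) Entailed — under negation, adding a further restriction is entailed: if no such erasing event occurred, none occurred furtively either.
(e) Not entailed — Jonas stirred the soup, not the milk; the milk belongs to the spilling event.

(a), (d)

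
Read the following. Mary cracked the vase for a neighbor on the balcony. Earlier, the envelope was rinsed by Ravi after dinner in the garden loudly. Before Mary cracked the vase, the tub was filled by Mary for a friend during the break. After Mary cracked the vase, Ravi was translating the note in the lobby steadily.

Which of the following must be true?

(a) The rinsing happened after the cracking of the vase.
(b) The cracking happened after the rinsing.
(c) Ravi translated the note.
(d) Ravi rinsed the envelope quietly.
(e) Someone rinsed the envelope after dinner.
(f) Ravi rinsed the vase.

(a) Not entailed — the narrative places the rinsing before the cracking, not after.
(b) Entailed — the narrative places the rinsing before the cracking.
(c) Not entailed — 'was translating' is progressive on an accomplishment; it does not entail the completed 'translated'.
(d) Not entailed — 'quietly' adds a manner not in (and inconsistent with) the original.
(e) Entailed — the original entails any weakening of itself; this just drops 'loudly', 'in the garden' and generalizes the agent.
(f) Not entailed — Ravi rinsed the envelope, not the vase; the vase belongs to the cracking event.

(b), (e)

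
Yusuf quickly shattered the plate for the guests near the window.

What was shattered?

the plate

'the plate' marks the patient of the shattering event.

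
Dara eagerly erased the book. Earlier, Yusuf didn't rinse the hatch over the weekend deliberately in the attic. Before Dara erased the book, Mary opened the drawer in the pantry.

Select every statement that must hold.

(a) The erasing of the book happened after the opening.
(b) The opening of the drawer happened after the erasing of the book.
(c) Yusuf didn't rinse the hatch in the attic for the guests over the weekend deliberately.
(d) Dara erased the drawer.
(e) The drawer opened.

(a), (c), (e)

(a) Entailed — the narrative places the opening before the erasing.
(b) Not entailed — the narrative places the opening before the erasing, not after.
(c) Entailed — under negation, adding a further restriction is entailed: if no such rinsing event occurred, none occurred for the guests either.
(d) Not entailed — Dara erased the book, not the drawer; the drawer belongs to the opening event.
(e) Entailed — 'Mary opened the drawer' is causative; it entails the inchoative 'the drawer opened'.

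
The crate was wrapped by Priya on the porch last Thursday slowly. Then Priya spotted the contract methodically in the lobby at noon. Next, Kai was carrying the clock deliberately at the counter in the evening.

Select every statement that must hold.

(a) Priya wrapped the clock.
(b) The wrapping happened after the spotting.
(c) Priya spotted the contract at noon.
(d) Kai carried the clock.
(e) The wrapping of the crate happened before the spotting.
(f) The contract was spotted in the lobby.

(a) Not entailed — Priya wrapped the crate, not the clock; the clock belongs to the carrying event.
(b) Not entailed — the narrative places the wrapping before the spotting, not after.
(c) Entailed — the original entails any weakening of itself; this just drops 'in the lobby', 'methodically'.
(d) Entailed — 'carry' is an activity; 'was carrying' entails that some carrying happened, so 'carried' holds.
(e) Entailed — the narrative places the wrapping before the spotting.
(f) Entailed — dropping 'at noon', 'methodically' and generalizing the agent leaves a sub-description the original still satisfies.

(c), (d), (e), (f)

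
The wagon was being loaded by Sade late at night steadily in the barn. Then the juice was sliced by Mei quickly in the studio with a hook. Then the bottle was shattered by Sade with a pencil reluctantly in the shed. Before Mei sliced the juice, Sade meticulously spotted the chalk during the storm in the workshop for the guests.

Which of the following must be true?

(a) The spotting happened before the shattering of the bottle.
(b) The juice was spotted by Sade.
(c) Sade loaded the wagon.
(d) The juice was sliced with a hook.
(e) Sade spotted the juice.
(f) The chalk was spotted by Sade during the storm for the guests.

(a) Entailed — the narrative places the spotting before the shattering.
(b) Not entailed — Sade spotted the chalk, not the juice; the juice belongs to the slicing event.
(c) Not entailed — 'was loading' is progressive on an accomplishment; it does not entail the completed 'loaded'.
(d) Entailed — every conjunct here is already in the original slicing event.
(e) Not entailed — Sade spotted the chalk, not the juice; the juice belongs to the slicing event.
(f) Entailed — every conjunct here is already in the original spotting event.

(a), (d), (f)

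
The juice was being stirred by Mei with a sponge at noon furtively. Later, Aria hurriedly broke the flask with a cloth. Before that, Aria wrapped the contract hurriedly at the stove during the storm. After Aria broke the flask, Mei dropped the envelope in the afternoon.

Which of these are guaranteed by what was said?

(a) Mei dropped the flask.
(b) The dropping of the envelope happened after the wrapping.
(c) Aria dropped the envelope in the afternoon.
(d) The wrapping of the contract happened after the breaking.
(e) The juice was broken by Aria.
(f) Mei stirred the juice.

(b), (f)

(a) Not entailed — Mei dropped the envelope, not the flask; the flask belongs to the breaking event.
(b) Entailed — the narrative places the wrapping before the dropping.
(c) Not entailed — the passage has Mei dropping the envelope, not Aria.
(d) Not entailed — the narrative places the wrapping before the breaking, not after.
(e) Not entailed — Aria broke the flask, not the juice; the juice belongs to the stirring event.
(f) Entailed — 'stir' is an activity; 'was stirring' entails that some stirring happened, so 'stirred' holds.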